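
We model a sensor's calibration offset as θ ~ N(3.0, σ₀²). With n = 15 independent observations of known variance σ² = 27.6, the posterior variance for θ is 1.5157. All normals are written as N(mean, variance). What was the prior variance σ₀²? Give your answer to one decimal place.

σ₀² = 8.6

Posterior precision equals prior precision plus data precision: 1/σ_n² = 1/σ₀² + n/σ².
So 1/σ₀² = 1/1.5157 − 15/27.6 = 0.659761 − 0.543478 = 0.116283.
Hence σ₀² = 1/0.116283 ≈ 8.6.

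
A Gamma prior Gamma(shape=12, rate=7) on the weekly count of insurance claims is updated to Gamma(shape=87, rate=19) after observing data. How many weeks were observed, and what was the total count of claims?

n = 12 weeks with total 75 claims

A Gamma(α, β) prior (rate parametrization) on a Poisson rate with n observations summing to S gives posterior Gamma(α+S, β+n).
Matching: Σxᵢ = 87 − 12 = 75 and n = 19 − 7 = 12.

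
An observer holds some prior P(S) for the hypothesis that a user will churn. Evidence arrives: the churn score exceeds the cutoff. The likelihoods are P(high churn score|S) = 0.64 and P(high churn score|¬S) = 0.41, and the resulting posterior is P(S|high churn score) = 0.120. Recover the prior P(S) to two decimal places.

Bayes' rule in odds form gives O(S|E) = O(S)·[P(E|S)/P(E|¬S)], hence O(S) = O(S|E)/LR.
Posterior odds = 0.120/(1−0.120) = 0.1364. LR = 0.64/0.41 = 1.5610.
Prior odds = 0.1364/1.5610 = 0.0874, so P(S) = 0.0874/(1+0.0874) ≈ 0.08.

P(S) = 0.08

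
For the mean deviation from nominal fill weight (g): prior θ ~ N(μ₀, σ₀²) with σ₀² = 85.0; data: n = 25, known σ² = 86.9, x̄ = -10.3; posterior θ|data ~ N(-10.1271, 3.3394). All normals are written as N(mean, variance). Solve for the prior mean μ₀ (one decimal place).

μ₀ = -5.9

The posterior mean is a precision-weighted average: μ_n = (τ₀μ₀ + τ_data·x̄)/(τ₀+τ_data), with τ₀=1/σ₀² and τ_data=n/σ².
Here τ₀ = 1/85.0 = 0.011765 and τ_data = 25/86.9 = 0.287687, so τ_n = 0.299452.
Rearranging for μ₀: μ₀ = (μ_n·τ_n − τ_data·x̄)/τ₀ = (-10.1271·0.299452 − 0.287687·-10.3) / 0.011765 = -0.069404/0.011765 ≈ -5.9.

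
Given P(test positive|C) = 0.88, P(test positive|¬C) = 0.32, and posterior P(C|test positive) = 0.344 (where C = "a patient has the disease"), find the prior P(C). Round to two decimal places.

P(C) = 0.16

In odds form, posterior odds = prior odds × likelihood ratio, so prior odds = posterior odds ÷ LR.
Posterior odds = 0.344/(1−0.344) = 0.5244. LR = 0.88/0.32 = 2.7500.
Prior odds = 0.5244/2.7500 = 0.1907, so P(C) = 0.1907/(1+0.1907) ≈ 0.16.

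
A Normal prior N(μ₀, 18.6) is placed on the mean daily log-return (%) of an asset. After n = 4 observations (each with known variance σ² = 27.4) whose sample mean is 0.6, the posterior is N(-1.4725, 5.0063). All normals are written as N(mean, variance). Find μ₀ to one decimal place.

μ₀ = -7.1

With known observation variance, the Normal–Normal posterior has precision τ_n = τ₀ + n/σ² and mean μ_n = (τ₀μ₀ + (n/σ²)x̄)/τ_n.
Here τ₀ = 1/18.6 = 0.053763 and τ_data = 4/27.4 = 0.145985, so τ_n = 0.199748.
Rearranging for μ₀: μ₀ = (μ_n·τ_n − τ_data·x̄)/τ₀ = (-1.4725·0.199748 − 0.145985·0.6) / 0.053763 = -0.381720/0.053763 ≈ -7.1.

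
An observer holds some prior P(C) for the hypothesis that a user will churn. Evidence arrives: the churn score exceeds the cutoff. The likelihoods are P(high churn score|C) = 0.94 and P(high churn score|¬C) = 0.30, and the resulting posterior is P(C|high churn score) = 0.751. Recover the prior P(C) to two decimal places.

P(C) = 0.49

Bayes' rule in odds form gives O(C|E) = O(C)·[P(E|C)/P(E|¬C)], hence O(C) = O(C|E)/LR.
Posterior odds = 0.751/(1−0.751) = 3.0161. LR = 0.94/0.30 = 3.1333.
Prior odds = 3.0161/3.1333 = 0.9626, so P(C) = 0.9626/(1+0.9626) ≈ 0.49.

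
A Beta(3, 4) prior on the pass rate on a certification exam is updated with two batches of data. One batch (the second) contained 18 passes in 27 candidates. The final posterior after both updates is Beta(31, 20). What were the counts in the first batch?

10 passes and 7 failures

Sequential conjugate updates are equivalent to a single update on the pooled data, so total successes = posterior α − prior α and total failures = posterior β − prior β.
Total across both batches: 31−3=28 passes, 20−4=16 failures.
Subtract the second batch: 28−18=10 passes and 16−9=7 failures.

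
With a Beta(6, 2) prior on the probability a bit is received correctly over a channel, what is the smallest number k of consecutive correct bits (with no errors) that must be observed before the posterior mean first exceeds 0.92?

After k correct bits and 0 errors the posterior is Beta(6+k, 2), with mean (6+k)/(6+2+k).
Set (6+k)/(8+k) > 0.92 and solve: k > (0.92·8 − 6)/(1 − 0.92) = 17.000.
The smallest integer exceeding 17.000 is 18, and checking k=18: (24)/(26) = 0.9231 > 0.92.

k = 18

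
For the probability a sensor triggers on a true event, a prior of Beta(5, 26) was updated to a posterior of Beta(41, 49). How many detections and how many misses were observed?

Under Beta–binomial conjugacy the posterior parameters are (α+s, β+f).
Match parameters: s=41−5=36, f=49−26=23.

36 detections and 23 misses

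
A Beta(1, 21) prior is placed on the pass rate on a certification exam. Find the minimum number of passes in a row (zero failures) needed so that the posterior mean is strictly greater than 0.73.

k = 56

After k passes and 0 failures the posterior is Beta(1+k, 21), with mean (1+k)/(1+21+k).
Set (1+k)/(22+k) > 0.73 and solve: k > (0.73·22 − 1)/(1 − 0.73) = 55.778.
The smallest integer exceeding 55.778 is 56, and checking k=56: (57)/(78) = 0.7308 > 0.73.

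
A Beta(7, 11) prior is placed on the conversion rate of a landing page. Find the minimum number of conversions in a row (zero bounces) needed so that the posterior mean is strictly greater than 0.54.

k = 6

After k conversions and 0 bounces the posterior is Beta(7+k, 11), with mean (7+k)/(7+11+k).
Set (7+k)/(18+k) > 0.54 and solve: k > (0.54·18 − 7)/(1 − 0.54) = 5.913.
The smallest integer exceeding 5.913 is 6, and checking k=6: (13)/(24) = 0.5417 > 0.54.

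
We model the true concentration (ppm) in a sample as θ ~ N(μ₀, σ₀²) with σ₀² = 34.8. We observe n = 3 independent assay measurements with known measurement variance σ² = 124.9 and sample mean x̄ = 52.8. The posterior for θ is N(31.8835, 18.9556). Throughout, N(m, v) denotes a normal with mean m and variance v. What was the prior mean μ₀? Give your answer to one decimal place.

μ₀ = 14.4

With known observation variance, the Normal–Normal posterior has precision τ_n = τ₀ + n/σ² and mean μ_n = (τ₀μ₀ + (n/σ²)x̄)/τ_n.
Here τ₀ = 1/34.8 = 0.028736 and τ_data = 3/124.9 = 0.024019, so τ_n = 0.052755.
Rearranging for μ₀: μ₀ = (μ_n·τ_n − τ_data·x̄)/τ₀ = (31.8835·0.052755 − 0.024019·52.8) / 0.028736 = 0.413811/0.028736 ≈ 14.4.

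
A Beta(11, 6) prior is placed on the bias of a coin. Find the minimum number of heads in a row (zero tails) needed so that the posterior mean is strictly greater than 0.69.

k = 3

After k heads and 0 tails the posterior is Beta(11+k, 6), with mean (11+k)/(11+6+k).
Set (11+k)/(17+k) > 0.69 and solve: k > (0.69·17 − 11)/(1 − 0.69) = 2.355.
The smallest integer exceeding 2.355 is 3, and checking k=3: (14)/(20) = 0.7000 > 0.69.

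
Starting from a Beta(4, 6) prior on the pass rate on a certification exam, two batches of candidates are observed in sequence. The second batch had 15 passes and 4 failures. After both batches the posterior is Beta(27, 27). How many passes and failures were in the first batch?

Because Beta–binomial updating is additive in the counts, the combined data contributed (α_post−α_prior, β_post−β_prior) successes and failures.
Total across both batches: 27−4=23 passes, 27−6=21 failures.
Subtract the second batch: 23−15=8 passes and 21−4=17 failures.

8 passes and 17 failures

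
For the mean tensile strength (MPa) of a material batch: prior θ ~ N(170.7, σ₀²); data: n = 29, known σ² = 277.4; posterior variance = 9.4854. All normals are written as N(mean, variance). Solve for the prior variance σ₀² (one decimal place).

Posterior precision equals prior precision plus data precision: 1/σ_n² = 1/σ₀² + n/σ².
So 1/σ₀² = 1/9.4854 − 29/277.4 = 0.105425 − 0.104542 = 0.000883.
Hence σ₀² = 1/0.000883 ≈ 1132.5.

σ₀² = 1132.5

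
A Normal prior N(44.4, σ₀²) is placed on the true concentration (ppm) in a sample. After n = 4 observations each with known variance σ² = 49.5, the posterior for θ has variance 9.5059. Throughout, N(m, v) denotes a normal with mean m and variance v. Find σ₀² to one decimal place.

For the Normal–Normal model with known σ², precisions add: τ_n = τ₀ + n/σ².
So 1/σ₀² = 1/9.5059 − 4/49.5 = 0.105198 − 0.080808 = 0.024390.
Hence σ₀² = 1/0.024390 ≈ 41.0.

σ₀² = 41.0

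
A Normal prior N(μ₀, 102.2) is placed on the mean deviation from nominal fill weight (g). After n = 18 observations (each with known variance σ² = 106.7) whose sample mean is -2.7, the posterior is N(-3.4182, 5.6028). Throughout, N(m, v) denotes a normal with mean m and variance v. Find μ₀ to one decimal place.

μ₀ = -15.8

The posterior mean is a precision-weighted average: μ_n = (τ₀μ₀ + τ_data·x̄)/(τ₀+τ_data), with τ₀=1/σ₀² and τ_data=n/σ².
Here τ₀ = 1/102.2 = 0.009785 and τ_data = 18/106.7 = 0.168697, so τ_n = 0.178482.
Rearranging for μ₀: μ₀ = (μ_n·τ_n − τ_data·x̄)/τ₀ = (-3.4182·0.178482 − 0.168697·-2.7) / 0.009785 = -0.154605/0.009785 ≈ -15.8.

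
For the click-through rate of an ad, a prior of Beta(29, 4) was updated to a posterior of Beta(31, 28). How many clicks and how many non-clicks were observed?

Beta is conjugate to the binomial likelihood: posterior = Beta(α+s, β+f).
So s = 31 − 29 = 2 and f = 28 − 4 = 24.

2 clicks and 24 non-clicks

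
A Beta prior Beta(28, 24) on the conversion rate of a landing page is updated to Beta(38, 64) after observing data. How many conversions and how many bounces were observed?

10 conversions and 40 bounces

Under Beta–binomial conjugacy the posterior parameters are (a+s, b+f).
Match parameters: s=38−28=10, f=64−24=40.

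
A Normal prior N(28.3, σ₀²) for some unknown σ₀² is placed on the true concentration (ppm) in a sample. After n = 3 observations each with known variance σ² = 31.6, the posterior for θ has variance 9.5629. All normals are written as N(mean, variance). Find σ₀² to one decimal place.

Posterior precision equals prior precision plus data precision: 1/σ_n² = 1/σ₀² + n/σ².
So 1/σ₀² = 1/9.5629 − 3/31.6 = 0.104571 − 0.094937 = 0.009634.
Hence σ₀² = 1/0.009634 ≈ 103.8.

σ₀² = 103.8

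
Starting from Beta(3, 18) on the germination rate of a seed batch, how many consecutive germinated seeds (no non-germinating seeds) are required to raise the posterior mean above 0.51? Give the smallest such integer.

k = 16

After k germinated seeds and 0 non-germinating seeds the posterior is Beta(3+k, 18), with mean (3+k)/(3+18+k).
Set (3+k)/(21+k) > 0.51 and solve: k > (0.51·21 − 3)/(1 − 0.51) = 15.735.
The smallest integer exceeding 15.735 is 16, and checking k=16: (19)/(37) = 0.5135 > 0.51.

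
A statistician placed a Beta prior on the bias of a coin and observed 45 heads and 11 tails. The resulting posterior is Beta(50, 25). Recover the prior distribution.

Under Beta–binomial conjugacy the posterior parameters are (a+s, b+f).
So a = 50 − 45 = 5 and b = 25 − 11 = 14.

Beta(5, 14)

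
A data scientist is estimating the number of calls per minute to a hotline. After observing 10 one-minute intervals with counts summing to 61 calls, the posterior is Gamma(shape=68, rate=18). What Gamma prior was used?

A Gamma(α, β) prior (rate parametrization) on a Poisson rate with n observations summing to S gives posterior Gamma(α+S, β+n).
So α = 68 − 61 = 7 and β = 18 − 10 = 8.

Gamma(shape=7, rate=8)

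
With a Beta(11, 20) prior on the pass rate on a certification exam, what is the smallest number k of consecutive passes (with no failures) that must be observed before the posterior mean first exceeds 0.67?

k = 30

After k passes and 0 failures the posterior is Beta(11+k, 20), with mean (11+k)/(11+20+k).
Set (11+k)/(31+k) > 0.67 and solve: k > (0.67·31 − 11)/(1 − 0.67) = 29.606.
The smallest integer exceeding 29.606 is 30, and checking k=30: (41)/(61) = 0.6721 > 0.67.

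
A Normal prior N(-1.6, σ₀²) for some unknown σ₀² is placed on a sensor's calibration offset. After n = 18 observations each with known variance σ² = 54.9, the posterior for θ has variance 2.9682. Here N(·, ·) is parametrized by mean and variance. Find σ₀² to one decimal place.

σ₀² = 110.7

For the Normal–Normal model with known σ², precisions add: τ_n = τ₀ + n/σ².
So 1/σ₀² = 1/2.9682 − 18/54.9 = 0.336905 − 0.327869 = 0.009036.
Hence σ₀² = 1/0.009036 ≈ 110.7.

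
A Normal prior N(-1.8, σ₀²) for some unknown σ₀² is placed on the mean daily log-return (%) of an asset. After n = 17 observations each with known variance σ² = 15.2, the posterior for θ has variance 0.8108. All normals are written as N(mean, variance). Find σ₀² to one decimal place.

Posterior precision equals prior precision plus data precision: 1/σ_n² = 1/σ₀² + n/σ².
So 1/σ₀² = 1/0.8108 − 17/15.2 = 1.233350 − 1.118421 = 0.114929.
Hence σ₀² = 1/0.114929 ≈ 8.7.

σ₀² = 8.7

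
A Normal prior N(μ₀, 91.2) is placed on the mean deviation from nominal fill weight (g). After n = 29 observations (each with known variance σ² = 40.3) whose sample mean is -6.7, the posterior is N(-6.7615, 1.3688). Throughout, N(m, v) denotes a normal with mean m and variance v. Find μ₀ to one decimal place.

With known observation variance, the Normal–Normal posterior has precision τ_n = τ₀ + n/σ² and mean μ_n = (τ₀μ₀ + (n/σ²)x̄)/τ_n.
Here τ₀ = 1/91.2 = 0.010965 and τ_data = 29/40.3 = 0.719603, so τ_n = 0.730568.
Rearranging for μ₀: μ₀ = (μ_n·τ_n − τ_data·x̄)/τ₀ = (-6.7615·0.730568 − 0.719603·-6.7) / 0.010965 = -0.118395/0.010965 ≈ -10.8.

μ₀ = -10.8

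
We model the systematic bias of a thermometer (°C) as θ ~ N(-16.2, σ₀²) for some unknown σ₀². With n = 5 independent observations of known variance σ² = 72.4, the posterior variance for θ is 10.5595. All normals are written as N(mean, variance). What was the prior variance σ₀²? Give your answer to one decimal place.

σ₀² = 39.0

Posterior precision equals prior precision plus data precision: 1/σ_n² = 1/σ₀² + n/σ².
So 1/σ₀² = 1/10.5595 − 5/72.4 = 0.094701 − 0.069061 = 0.025640.
Hence σ₀² = 1/0.025640 ≈ 39.0.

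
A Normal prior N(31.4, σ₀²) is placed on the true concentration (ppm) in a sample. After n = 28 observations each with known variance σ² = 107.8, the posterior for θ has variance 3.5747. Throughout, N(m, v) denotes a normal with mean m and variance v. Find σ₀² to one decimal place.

σ₀² = 50.0

For the Normal–Normal model with known σ², precisions add: τ_n = τ₀ + n/σ².
So 1/σ₀² = 1/3.5747 − 28/107.8 = 0.279744 − 0.259740 = 0.020004.
Hence σ₀² = 1/0.020004 ≈ 50.0.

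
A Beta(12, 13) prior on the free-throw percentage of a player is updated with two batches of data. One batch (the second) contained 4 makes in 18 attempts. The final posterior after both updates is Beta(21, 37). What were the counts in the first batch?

5 makes and 10 misses

Sequential conjugate updates are equivalent to a single update on the pooled data, so total successes = posterior α − prior α and total failures = posterior β − prior β.
Total across both batches: 21−12=9 makes, 37−13=24 misses.
Subtract the second batch: 9−4=5 makes and 24−14=10 misses.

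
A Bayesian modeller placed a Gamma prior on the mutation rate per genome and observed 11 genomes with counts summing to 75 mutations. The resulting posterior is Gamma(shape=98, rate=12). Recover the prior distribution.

A Gamma(α, β) prior (rate parametrization) on a Poisson rate with n observations summing to S gives posterior Gamma(α+S, β+n).
So α = 98 − 75 = 23 and β = 12 − 11 = 1.

Gamma(shape=23, rate=1)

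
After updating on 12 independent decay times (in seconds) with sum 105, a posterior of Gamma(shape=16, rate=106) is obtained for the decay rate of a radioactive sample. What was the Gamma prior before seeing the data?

For an exponential likelihood with a Gamma(α, β) prior on the rate, n observations with total T give posterior Gamma(α+n, β+T).
So α = 16 − 12 = 4 and β = 106 − 105 = 1.

Gamma(shape=4, rate=1)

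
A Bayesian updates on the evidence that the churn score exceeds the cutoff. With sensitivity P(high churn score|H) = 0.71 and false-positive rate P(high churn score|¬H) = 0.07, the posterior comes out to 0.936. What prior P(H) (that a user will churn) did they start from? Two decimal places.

Bayes' rule in odds form gives O(H|E) = O(H)·[P(E|H)/P(E|¬H)], hence O(H) = O(H|E)/LR.
Posterior odds = 0.936/(1−0.936) = 14.6250. LR = 0.71/0.07 = 10.1429.
Prior odds = 14.6250/10.1429 = 1.4419, so P(H) = 1.4419/(1+1.4419) ≈ 0.59.

P(H) = 0.59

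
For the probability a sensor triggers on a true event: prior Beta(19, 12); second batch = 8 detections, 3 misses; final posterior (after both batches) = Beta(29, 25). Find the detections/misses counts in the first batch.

Sequential conjugate updates are equivalent to a single update on the pooled data, so total successes = posterior α − prior α and total failures = posterior β − prior β.
Total across both batches: 29−19=10 detections, 25−12=13 misses.
Subtract the second batch: 10−8=2 detections and 13−3=10 misses.

2 detections and 10 misses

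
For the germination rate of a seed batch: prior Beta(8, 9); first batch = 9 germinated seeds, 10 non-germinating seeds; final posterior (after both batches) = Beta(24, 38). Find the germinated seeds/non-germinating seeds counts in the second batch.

Sequential conjugate updates are equivalent to a single update on the pooled data, so total successes = posterior α − prior α and total failures = posterior β − prior β.
Total across both batches: 24−8=16 germinated seeds, 38−9=29 non-germinating seeds.
Subtract the first batch: 16−9=7 germinated seeds and 29−10=19 non-germinating seeds.

7 germinated seeds and 19 non-germinating seeds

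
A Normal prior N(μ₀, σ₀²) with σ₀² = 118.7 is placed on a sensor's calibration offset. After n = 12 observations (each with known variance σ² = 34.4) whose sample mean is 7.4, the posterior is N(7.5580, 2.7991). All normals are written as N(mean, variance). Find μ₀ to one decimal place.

μ₀ = 14.1

The posterior mean is a precision-weighted average: μ_n = (τ₀μ₀ + τ_data·x̄)/(τ₀+τ_data), with τ₀=1/σ₀² and τ_data=n/σ².
Here τ₀ = 1/118.7 = 0.008425 and τ_data = 12/34.4 = 0.348837, so τ_n = 0.357262.
Rearranging for μ₀: μ₀ = (μ_n·τ_n − τ_data·x̄)/τ₀ = (7.5580·0.357262 − 0.348837·7.4) / 0.008425 = 0.118792/0.008425 ≈ 14.1.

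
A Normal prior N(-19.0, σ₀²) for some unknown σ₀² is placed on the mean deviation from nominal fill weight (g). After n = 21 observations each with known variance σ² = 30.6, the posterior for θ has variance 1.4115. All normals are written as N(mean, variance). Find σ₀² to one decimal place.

For the Normal–Normal model with known σ², precisions add: τ_n = τ₀ + n/σ².
So 1/σ₀² = 1/1.4115 − 21/30.6 = 0.708466 − 0.686275 = 0.022191.
Hence σ₀² = 1/0.022191 ≈ 45.1.

σ₀² = 45.1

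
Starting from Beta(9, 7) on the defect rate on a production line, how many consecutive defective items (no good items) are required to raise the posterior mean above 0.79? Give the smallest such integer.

After k defective items and 0 good items the posterior is Beta(9+k, 7), with mean (9+k)/(9+7+k).
Set (9+k)/(16+k) > 0.79 and solve: k > (0.79·16 − 9)/(1 − 0.79) = 17.333.
The smallest integer exceeding 17.333 is 18.

k = 18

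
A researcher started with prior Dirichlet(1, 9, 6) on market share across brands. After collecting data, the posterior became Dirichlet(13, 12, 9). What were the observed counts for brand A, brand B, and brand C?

For a Dirichlet(α) prior with multinomial counts c, the posterior is Dirichlet(α + c) componentwise.
Counts are posterior − prior componentwise: 13−1=12, 12−9=3, 9−6=3.

counts (12, 3, 3)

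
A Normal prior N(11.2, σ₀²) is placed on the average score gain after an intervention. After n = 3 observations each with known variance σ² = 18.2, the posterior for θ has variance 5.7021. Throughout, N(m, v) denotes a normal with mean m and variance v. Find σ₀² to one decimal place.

σ₀² = 94.9

Posterior precision equals prior precision plus data precision: 1/σ_n² = 1/σ₀² + n/σ².
So 1/σ₀² = 1/5.7021 − 3/18.2 = 0.175374 − 0.164835 = 0.010539.
Hence σ₀² = 1/0.010539 ≈ 94.9.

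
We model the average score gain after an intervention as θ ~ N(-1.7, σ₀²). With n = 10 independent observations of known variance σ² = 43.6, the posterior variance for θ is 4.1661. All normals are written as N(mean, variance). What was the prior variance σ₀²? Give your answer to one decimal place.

Posterior precision equals prior precision plus data precision: 1/σ_n² = 1/σ₀² + n/σ².
So 1/σ₀² = 1/4.1661 − 10/43.6 = 0.240033 − 0.229358 = 0.010675.
Hence σ₀² = 1/0.010675 ≈ 93.7.

σ₀² = 93.7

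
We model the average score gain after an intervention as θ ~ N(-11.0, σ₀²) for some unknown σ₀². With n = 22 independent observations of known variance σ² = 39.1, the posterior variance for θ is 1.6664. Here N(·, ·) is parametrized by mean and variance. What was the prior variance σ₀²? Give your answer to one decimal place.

σ₀² = 26.7

Posterior precision equals prior precision plus data precision: 1/σ_n² = 1/σ₀² + n/σ².
So 1/σ₀² = 1/1.6664 − 22/39.1 = 0.600096 − 0.562660 = 0.037436.
Hence σ₀² = 1/0.037436 ≈ 26.7.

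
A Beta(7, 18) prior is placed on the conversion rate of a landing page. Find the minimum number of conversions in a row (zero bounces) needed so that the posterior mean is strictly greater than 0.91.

k = 176

After k conversions and 0 bounces the posterior is Beta(7+k, 18), with mean (7+k)/(7+18+k).
Set (7+k)/(25+k) > 0.91 and solve: k > (0.91·25 − 7)/(1 − 0.91) = 175.000.
The smallest integer exceeding 175.000 is 176.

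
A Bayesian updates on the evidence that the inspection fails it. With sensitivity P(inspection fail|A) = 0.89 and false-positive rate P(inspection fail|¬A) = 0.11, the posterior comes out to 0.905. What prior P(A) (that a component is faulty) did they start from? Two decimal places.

P(A) = 0.54

Bayes' rule in odds form gives O(A|E) = O(A)·[P(E|A)/P(E|¬A)], hence O(A) = O(A|E)/LR.
Posterior odds = 0.905/(1−0.905) = 9.5263. LR = 0.89/0.11 = 8.0909.
Prior odds = 9.5263/8.0909 = 1.1774, so P(A) = 1.1774/(1+1.1774) ≈ 0.54.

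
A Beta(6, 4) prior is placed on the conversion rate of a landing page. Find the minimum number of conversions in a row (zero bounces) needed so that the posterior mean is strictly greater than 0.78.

After k conversions and 0 bounces the posterior is Beta(6+k, 4), with mean (6+k)/(6+4+k).
Set (6+k)/(10+k) > 0.78 and solve: k > (0.78·10 − 6)/(1 − 0.78) = 8.182.
The smallest integer exceeding 8.182 is 9.

k = 9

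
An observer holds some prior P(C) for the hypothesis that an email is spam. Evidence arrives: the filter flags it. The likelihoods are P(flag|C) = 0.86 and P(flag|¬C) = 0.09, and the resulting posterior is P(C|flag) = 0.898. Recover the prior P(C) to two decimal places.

In odds form, posterior odds = prior odds × likelihood ratio, so prior odds = posterior odds ÷ LR.
Posterior odds = 0.898/(1−0.898) = 8.8039. LR = 0.86/0.09 = 9.5556.
Prior odds = 8.8039/9.5556 = 0.9213, so P(C) = 0.9213/(1+0.9213) ≈ 0.48.

P(C) = 0.48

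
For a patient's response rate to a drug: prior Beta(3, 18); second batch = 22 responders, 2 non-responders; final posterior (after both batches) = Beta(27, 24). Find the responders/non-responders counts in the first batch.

2 responders and 4 non-responders

Because Beta–binomial updating is additive in the counts, the combined data contributed (α_post−α_prior, β_post−β_prior) successes and failures.
Total across both batches: 27−3=24 responders, 24−18=6 non-responders.
Subtract the second batch: 24−22=2 responders and 6−2=4 non-responders.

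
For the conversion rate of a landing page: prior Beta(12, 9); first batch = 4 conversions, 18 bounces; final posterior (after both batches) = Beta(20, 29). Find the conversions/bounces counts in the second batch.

Because Beta–binomial updating is additive in the counts, the combined data contributed (α_post−α_prior, β_post−β_prior) successes and failures.
Total across both batches: 20−12=8 conversions, 29−9=20 bounces.
Subtract the first batch: 8−4=4 conversions and 20−18=2 bounces.

4 conversions and 2 bounces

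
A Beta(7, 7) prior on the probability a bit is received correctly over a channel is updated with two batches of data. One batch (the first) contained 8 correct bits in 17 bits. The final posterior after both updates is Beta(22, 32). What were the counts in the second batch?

Sequential conjugate updates are equivalent to a single update on the pooled data, so total successes = posterior α − prior α and total failures = posterior β − prior β.
Total across both batches: 22−7=15 correct bits, 32−7=25 errors.
Subtract the first batch: 15−8=7 correct bits and 25−9=16 errors.

7 correct bits and 16 errors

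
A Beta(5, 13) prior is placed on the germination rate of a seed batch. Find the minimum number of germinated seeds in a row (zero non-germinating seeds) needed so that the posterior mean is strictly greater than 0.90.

After k germinated seeds and 0 non-germinating seeds the posterior is Beta(5+k, 13), with mean (5+k)/(5+13+k).
Set (5+k)/(18+k) > 0.90 and solve: k > (0.90·18 − 5)/(1 − 0.90) = 112.000.
The smallest integer exceeding 112.000 is 113, and checking k=113: (118)/(131) = 0.9008 > 0.90.

k = 113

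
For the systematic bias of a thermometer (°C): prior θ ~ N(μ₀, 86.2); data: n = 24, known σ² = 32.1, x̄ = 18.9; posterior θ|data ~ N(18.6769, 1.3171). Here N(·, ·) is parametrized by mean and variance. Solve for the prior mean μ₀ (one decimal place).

μ₀ = 4.3

The posterior mean is a precision-weighted average: μ_n = (τ₀μ₀ + τ_data·x̄)/(τ₀+τ_data), with τ₀=1/σ₀² and τ_data=n/σ².
Here τ₀ = 1/86.2 = 0.011601 and τ_data = 24/32.1 = 0.747664, so τ_n = 0.759265.
Rearranging for μ₀: μ₀ = (μ_n·τ_n − τ_data·x̄)/τ₀ = (18.6769·0.759265 − 0.747664·18.9) / 0.011601 = 0.049867/0.011601 ≈ 4.3.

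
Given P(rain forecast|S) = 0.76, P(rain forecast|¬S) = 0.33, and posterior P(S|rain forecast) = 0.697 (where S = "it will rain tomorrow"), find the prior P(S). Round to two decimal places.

In odds form, posterior odds = prior odds × likelihood ratio, so prior odds = posterior odds ÷ LR.
Posterior odds = 0.697/(1−0.697) = 2.3003. LR = 0.76/0.33 = 2.3030.
Prior odds = 2.3003/2.3030 = 0.9988, so P(S) = 0.9988/(1+0.9988) ≈ 0.50.

P(S) = 0.50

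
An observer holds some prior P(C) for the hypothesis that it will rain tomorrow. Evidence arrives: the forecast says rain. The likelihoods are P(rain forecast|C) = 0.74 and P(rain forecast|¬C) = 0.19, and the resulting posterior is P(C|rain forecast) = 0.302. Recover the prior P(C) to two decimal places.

Bayes' rule in odds form gives O(C|E) = O(C)·[P(E|C)/P(E|¬C)], hence O(C) = O(C|E)/LR.
Posterior odds = 0.302/(1−0.302) = 0.4327. LR = 0.74/0.19 = 3.8947.
Prior odds = 0.4327/3.8947 = 0.1111, so P(C) = 0.1111/(1+0.1111) ≈ 0.10.

P(C) = 0.10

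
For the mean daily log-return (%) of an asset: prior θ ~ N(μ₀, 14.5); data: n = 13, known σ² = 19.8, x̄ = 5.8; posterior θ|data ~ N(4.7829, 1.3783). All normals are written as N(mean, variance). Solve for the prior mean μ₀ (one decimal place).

μ₀ = -4.9

With known observation variance, the Normal–Normal posterior has precision τ_n = τ₀ + n/σ² and mean μ_n = (τ₀μ₀ + (n/σ²)x̄)/τ_n.
Here τ₀ = 1/14.5 = 0.068966 and τ_data = 13/19.8 = 0.656566, so τ_n = 0.725532.
Rearranging for μ₀: μ₀ = (μ_n·τ_n − τ_data·x̄)/τ₀ = (4.7829·0.725532 − 0.656566·5.8) / 0.068966 = -0.337936/0.068966 ≈ -4.9.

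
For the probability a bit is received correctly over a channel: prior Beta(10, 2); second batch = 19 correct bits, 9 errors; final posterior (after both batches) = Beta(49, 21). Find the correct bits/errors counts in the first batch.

Because Beta–binomial updating is additive in the counts, the combined data contributed (α_post−α_prior, β_post−β_prior) successes and failures.
Total across both batches: 49−10=39 correct bits, 21−2=19 errors.
Subtract the second batch: 39−19=20 correct bits and 19−9=10 errors.

20 correct bits and 10 errors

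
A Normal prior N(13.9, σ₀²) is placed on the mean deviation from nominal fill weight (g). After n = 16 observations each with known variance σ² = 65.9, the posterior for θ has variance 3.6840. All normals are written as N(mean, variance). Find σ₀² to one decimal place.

σ₀² = 34.9

Posterior precision equals prior precision plus data precision: 1/σ_n² = 1/σ₀² + n/σ².
So 1/σ₀² = 1/3.6840 − 16/65.9 = 0.271444 − 0.242792 = 0.028652.
Hence σ₀² = 1/0.028652 ≈ 34.9.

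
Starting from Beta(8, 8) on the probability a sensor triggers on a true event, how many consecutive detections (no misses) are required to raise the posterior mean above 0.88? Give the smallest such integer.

k = 51

After k detections and 0 misses the posterior is Beta(8+k, 8), with mean (8+k)/(8+8+k).
Set (8+k)/(16+k) > 0.88 and solve: k > (0.88·16 − 8)/(1 − 0.88) = 50.667.
The smallest integer exceeding 50.667 is 51, and checking k=51: (59)/(67) = 0.8806 > 0.88.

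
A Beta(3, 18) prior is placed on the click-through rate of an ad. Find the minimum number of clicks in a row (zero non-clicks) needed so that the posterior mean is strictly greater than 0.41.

After k clicks and 0 non-clicks the posterior is Beta(3+k, 18), with mean (3+k)/(3+18+k).
Set (3+k)/(21+k) > 0.41 and solve: k > (0.41·21 − 3)/(1 − 0.41) = 9.508.
The smallest integer exceeding 9.508 is 10, and checking k=10: (13)/(31) = 0.4194 > 0.41.

k = 10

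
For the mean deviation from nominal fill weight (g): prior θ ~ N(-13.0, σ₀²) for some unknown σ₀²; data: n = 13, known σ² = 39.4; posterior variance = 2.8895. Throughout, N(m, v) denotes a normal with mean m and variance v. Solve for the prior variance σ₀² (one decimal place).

σ₀² = 62.0

For the Normal–Normal model with known σ², precisions add: τ_n = τ₀ + n/σ².
So 1/σ₀² = 1/2.8895 − 13/39.4 = 0.346081 − 0.329949 = 0.016132.
Hence σ₀² = 1/0.016132 ≈ 62.0.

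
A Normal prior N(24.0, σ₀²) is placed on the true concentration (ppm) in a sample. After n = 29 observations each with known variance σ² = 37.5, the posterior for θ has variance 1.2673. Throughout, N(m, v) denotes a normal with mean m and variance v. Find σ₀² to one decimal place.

σ₀² = 63.5

For the Normal–Normal model with known σ², precisions add: τ_n = τ₀ + n/σ².
So 1/σ₀² = 1/1.2673 − 29/37.5 = 0.789079 − 0.773333 = 0.015746.
Hence σ₀² = 1/0.015746 ≈ 63.5.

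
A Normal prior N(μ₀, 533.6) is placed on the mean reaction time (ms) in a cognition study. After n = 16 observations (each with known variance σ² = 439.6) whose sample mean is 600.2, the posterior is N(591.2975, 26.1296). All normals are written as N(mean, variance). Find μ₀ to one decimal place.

μ₀ = 418.4

With known observation variance, the Normal–Normal posterior has precision τ_n = τ₀ + n/σ² and mean μ_n = (τ₀μ₀ + (n/σ²)x̄)/τ_n.
Here τ₀ = 1/533.6 = 0.001874 and τ_data = 16/439.6 = 0.036397, so τ_n = 0.038271.
Rearranging for μ₀: μ₀ = (μ_n·τ_n − τ_data·x̄)/τ₀ = (591.2975·0.038271 − 0.036397·600.2) / 0.001874 = 0.784067/0.001874 ≈ 418.4.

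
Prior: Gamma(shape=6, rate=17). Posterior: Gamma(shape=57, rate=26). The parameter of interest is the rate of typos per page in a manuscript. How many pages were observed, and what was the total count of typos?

A Gamma(α, β) prior (rate parametrization) on a Poisson rate with n observations summing to S gives posterior Gamma(α+S, β+n).
Matching: Σxᵢ = 57 − 6 = 51 and n = 26 − 17 = 9.

n = 9 pages with total 51 typos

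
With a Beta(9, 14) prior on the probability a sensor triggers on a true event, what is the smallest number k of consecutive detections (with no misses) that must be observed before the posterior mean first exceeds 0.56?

k = 9

After k detections and 0 misses the posterior is Beta(9+k, 14), with mean (9+k)/(9+14+k).
Set (9+k)/(23+k) > 0.56 and solve: k > (0.56·23 − 9)/(1 − 0.56) = 8.818.
The smallest integer exceeding 8.818 is 9.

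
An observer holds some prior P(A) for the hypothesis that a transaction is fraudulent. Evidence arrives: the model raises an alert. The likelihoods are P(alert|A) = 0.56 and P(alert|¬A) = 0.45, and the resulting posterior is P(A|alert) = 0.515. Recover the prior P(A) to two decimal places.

In odds form, posterior odds = prior odds × likelihood ratio, so prior odds = posterior odds ÷ LR.
Posterior odds = 0.515/(1−0.515) = 1.0619. LR = 0.56/0.45 = 1.2444.
Prior odds = 1.0619/1.2444 = 0.8533, so P(A) = 0.8533/(1+0.8533) ≈ 0.46.

P(A) = 0.46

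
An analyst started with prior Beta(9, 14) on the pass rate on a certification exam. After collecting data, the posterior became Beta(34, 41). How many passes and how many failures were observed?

25 passes and 27 failures

Under Beta–binomial conjugacy the posterior parameters are (α+s, β+f).
Match parameters: s=34−9=25, f=41−14=27.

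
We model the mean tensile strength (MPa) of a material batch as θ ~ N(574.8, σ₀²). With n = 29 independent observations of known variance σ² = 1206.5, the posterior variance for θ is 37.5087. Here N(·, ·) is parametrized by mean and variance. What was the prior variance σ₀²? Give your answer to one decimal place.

Posterior precision equals prior precision plus data precision: 1/σ_n² = 1/σ₀² + n/σ².
So 1/σ₀² = 1/37.5087 − 29/1206.5 = 0.026660 − 0.024036 = 0.002624.
Hence σ₀² = 1/0.002624 ≈ 381.1.

σ₀² = 381.1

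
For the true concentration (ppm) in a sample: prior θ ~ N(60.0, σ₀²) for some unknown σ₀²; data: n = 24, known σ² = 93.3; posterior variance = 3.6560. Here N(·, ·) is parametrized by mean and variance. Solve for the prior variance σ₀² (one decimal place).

σ₀² = 61.4

Posterior precision equals prior precision plus data precision: 1/σ_n² = 1/σ₀² + n/σ².
So 1/σ₀² = 1/3.6560 − 24/93.3 = 0.273523 − 0.257235 = 0.016288.
Hence σ₀² = 1/0.016288 ≈ 61.4.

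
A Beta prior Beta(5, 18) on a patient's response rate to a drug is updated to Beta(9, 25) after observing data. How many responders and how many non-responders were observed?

Beta is conjugate to the binomial likelihood: posterior = Beta(α+s, β+f).
Match parameters: s=9−5=4, f=25−18=7.

4 responders and 7 non-responders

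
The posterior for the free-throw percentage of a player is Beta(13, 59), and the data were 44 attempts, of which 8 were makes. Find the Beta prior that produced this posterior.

Beta is conjugate to the binomial likelihood: posterior = Beta(a+s, b+f).
Subtract the data counts: 13−8=5, 59−36=23.

Beta(5, 23)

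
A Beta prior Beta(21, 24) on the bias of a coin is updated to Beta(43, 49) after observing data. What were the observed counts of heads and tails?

A Beta(α, β) prior with s successes and f failures in binomial data gives a Beta(α+s, β+f) posterior.
Match parameters: s=43−21=22, f=49−24=25.

22 heads and 25 tails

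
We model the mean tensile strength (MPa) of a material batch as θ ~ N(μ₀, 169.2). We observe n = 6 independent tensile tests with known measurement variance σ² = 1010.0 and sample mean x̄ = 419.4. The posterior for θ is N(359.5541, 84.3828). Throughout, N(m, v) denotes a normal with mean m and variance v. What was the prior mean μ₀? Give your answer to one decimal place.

μ₀ = 299.4

With known observation variance, the Normal–Normal posterior has precision τ_n = τ₀ + n/σ² and mean μ_n = (τ₀μ₀ + (n/σ²)x̄)/τ_n.
Here τ₀ = 1/169.2 = 0.005910 and τ_data = 6/1010.0 = 0.005941, so τ_n = 0.011851.
Rearranging for μ₀: μ₀ = (μ_n·τ_n − τ_data·x̄)/τ₀ = (359.5541·0.011851 − 0.005941·419.4) / 0.005910 = 1.769420/0.005910 ≈ 299.4.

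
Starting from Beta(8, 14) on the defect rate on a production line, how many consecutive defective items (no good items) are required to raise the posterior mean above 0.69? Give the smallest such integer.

After k defective items and 0 good items the posterior is Beta(8+k, 14), with mean (8+k)/(8+14+k).
Set (8+k)/(22+k) > 0.69 and solve: k > (0.69·22 − 8)/(1 − 0.69) = 23.161.
The smallest integer exceeding 23.161 is 24.

k = 24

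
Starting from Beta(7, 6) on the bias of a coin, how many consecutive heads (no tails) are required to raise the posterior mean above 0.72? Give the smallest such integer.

After k heads and 0 tails the posterior is Beta(7+k, 6), with mean (7+k)/(7+6+k).
Set (7+k)/(13+k) > 0.72 and solve: k > (0.72·13 − 7)/(1 − 0.72) = 8.429.
The smallest integer exceeding 8.429 is 9.

k = 9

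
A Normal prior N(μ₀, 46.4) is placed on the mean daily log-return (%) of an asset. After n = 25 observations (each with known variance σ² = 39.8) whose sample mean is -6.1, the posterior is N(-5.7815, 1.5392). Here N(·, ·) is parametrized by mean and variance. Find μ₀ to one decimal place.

With known observation variance, the Normal–Normal posterior has precision τ_n = τ₀ + n/σ² and mean μ_n = (τ₀μ₀ + (n/σ²)x̄)/τ_n.
Here τ₀ = 1/46.4 = 0.021552 and τ_data = 25/39.8 = 0.628141, so τ_n = 0.649693.
Rearranging for μ₀: μ₀ = (μ_n·τ_n − τ_data·x̄)/τ₀ = (-5.7815·0.649693 − 0.628141·-6.1) / 0.021552 = 0.075460/0.021552 ≈ 3.5.

μ₀ = 3.5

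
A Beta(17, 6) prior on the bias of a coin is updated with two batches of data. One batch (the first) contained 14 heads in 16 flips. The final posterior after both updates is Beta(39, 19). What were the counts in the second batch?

8 heads and 11 tails

Because Beta–binomial updating is additive in the counts, the combined data contributed (α_post−α_prior, β_post−β_prior) successes and failures.
Total across both batches: 39−17=22 heads, 19−6=13 tails.
Subtract the first batch: 22−14=8 heads and 13−2=11 tails.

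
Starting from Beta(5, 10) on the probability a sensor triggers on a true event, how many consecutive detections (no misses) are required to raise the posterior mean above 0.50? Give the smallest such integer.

After k detections and 0 misses the posterior is Beta(5+k, 10), with mean (5+k)/(5+10+k).
Set (5+k)/(15+k) > 0.50 and solve: k > (0.50·15 − 5)/(1 − 0.50) = 5.000.
The smallest integer exceeding 5.000 is 6.

k = 6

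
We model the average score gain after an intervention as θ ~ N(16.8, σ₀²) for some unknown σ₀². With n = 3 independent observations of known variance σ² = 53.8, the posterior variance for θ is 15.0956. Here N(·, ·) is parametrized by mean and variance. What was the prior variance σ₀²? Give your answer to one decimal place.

For the Normal–Normal model with known σ², precisions add: τ_n = τ₀ + n/σ².
So 1/σ₀² = 1/15.0956 − 3/53.8 = 0.066244 − 0.055762 = 0.010482.
Hence σ₀² = 1/0.010482 ≈ 95.4.

σ₀² = 95.4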